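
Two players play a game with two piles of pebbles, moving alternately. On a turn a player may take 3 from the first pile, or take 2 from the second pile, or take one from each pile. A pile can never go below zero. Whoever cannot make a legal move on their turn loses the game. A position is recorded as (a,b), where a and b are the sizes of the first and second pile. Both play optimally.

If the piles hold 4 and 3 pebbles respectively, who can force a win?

The first player wins.

Use the standard recursion: the mover loses at a terminal position; elsewhere, the mover wins exactly when some move hands the opponent an L position.
No move ever increases a pile, so every position that can arise here has a ≤ 4 and b ≤ 3; it is enough to label the cells with 0 ≤ a ≤ 4 and 0 ≤ b ≤ 3.
Every move lowers a or b (never raises either), so fill the grid row by row in increasing a, and left to right within a row: each cell's successors are then already labelled.
      b=0  b=1  b=2  b=3
a=0:    L    L    W    W
a=1:    L    W    W    L
a=2:    L    W    W    L
a=3:    W    W    L    L
a=4:    W    L    L    W
Cells with no legal move (terminal, hence L): (0,0), (0,1), (1,0), (2,0).
The remaining L cells, each justified by listing all of its moves:
(1,3): L (options (1,1)(W), (0,2)(W) are all W)
(2,3): L (options (2,1)(W), (1,2)(W) are all W)
(3,2): L (options (0,2)(W), (3,0)(W), (2,1)(W) are all W)
(3,3): L (options (0,3)(W), (3,1)(W), (2,2)(W) are all W)
(4,1): L (options (1,1)(W), (3,0)(W) are all W)
(4,2): L (options (1,2)(W), (4,0)(W), (3,1)(W) are all W)
Every other cell has at least one move into one of the L cells above, so it is W.
From (4,3) the player to move can move to (1,3), reaching an L position.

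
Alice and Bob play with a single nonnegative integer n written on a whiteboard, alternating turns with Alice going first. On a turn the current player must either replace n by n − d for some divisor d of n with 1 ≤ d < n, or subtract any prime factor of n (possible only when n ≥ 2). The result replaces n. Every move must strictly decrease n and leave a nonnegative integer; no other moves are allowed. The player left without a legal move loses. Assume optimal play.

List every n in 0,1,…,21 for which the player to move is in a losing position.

0, 1, 4, 9, 14, 20

Work bottom-up. With no move the player to move loses. Otherwise the position is W if at least one move leads to an L position for the opponent, and L if every move leads to a W.
n=0: no move → L
n=1: no move → L
n=2: W (go to 0, an L position)
n=3: W (go to 0, an L position)
n=4: L (options 2(W), 3(W) are all W)
n=5: W (go to 0, an L position)
n=6: W (go to 4, an L position)
n=7: W (go to 0, an L position)
n=8: W (go to 4, an L position)
n=9: L (options 6(W), 8(W) are all W)
n=10: W (go to 9, an L position)
n=11: W (go to 0, an L position)
n=12: W (go to 9, an L position)
n=13: W (go to 0, an L position)
n=14: L (options 7(W), 12(W), 13(W) are all W)
n=15: W (go to 14, an L position)
n=16: W (go to 14, an L position)
n=17: W (go to 0, an L position)
n=18: W (go to 9, an L position)
n=19: W (go to 0, an L position)
n=20: L (options 10(W), 15(W), 16(W), 18(W), 19(W) are all W)
n=21: W (go to 14, an L position)
The losing starting values of n are exactly the entries labelled L in this table (6 of them).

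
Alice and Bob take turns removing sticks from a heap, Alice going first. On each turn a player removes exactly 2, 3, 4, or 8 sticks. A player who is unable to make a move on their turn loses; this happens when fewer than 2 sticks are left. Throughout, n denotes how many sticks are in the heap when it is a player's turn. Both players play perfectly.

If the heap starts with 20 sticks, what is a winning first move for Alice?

Compute win/loss labels from the base case upward. A position with no move is L. Any other position is W if it can reach an L in one move, else L.
n=0: no move → L
n=1: no move → L
n=2: →0(L), so W
n=3: →1(L), so W
n=4: →1(L), so W
n=5: →1(L), so W
n=6: →4(W), 3(W), 2(W) — all W, so L
n=7: →5(W), 4(W), 3(W) — all W, so L
n=8: →6(L), so W
n=9: →7(L), so W
n=10: →7(L), so W
n=11: →7(L), so W
n=12: →10(W), 9(W), 8(W), 4(W) — all W, so L
n=13: →11(W), 10(W), 9(W), 5(W) — all W, so L
n=14: →12(L), so W
n=15: →13(L), so W
n=16: →13(L), so W
n=17: →13(L), so W
n=18: →16(W), 15(W), 14(W), 10(W) — all W, so L
n=19: →17(W), 16(W), 15(W), 11(W) — all W, so L
n=20: →18(L), so W
From 20, the L positions reachable in one move are: 18, 12. Any move reaching one of these is winning.

Remove 2, leaving 18.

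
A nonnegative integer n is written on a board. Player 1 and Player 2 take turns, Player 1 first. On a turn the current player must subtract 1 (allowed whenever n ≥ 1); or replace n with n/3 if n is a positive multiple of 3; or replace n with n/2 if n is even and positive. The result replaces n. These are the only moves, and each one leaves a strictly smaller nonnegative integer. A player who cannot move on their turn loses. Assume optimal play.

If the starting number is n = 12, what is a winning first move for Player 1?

Classify positions by backward induction: terminal positions (no move available) are L. From any other position, the mover wins iff some move reaches an L.
n=0: no move → L
n=1: W (go to 0, an L position)
n=2: L (sole option 1(W) is W)
n=3: W (go to 2, an L position)
n=4: W (go to 2, an L position)
n=5: L (sole option 4(W) is W)
n=6: W (go to 2, an L position)
n=7: L (sole option 6(W) is W)
n=8: W (go to 7, an L position)
n=9: L (options 3(W), 8(W) are all W)
n=10: W (go to 5, an L position)
n=11: L (sole option 10(W) is W)
n=12: W (go to 11, an L position)
From 12, the L positions reachable in one move are: 11.

Move to 11.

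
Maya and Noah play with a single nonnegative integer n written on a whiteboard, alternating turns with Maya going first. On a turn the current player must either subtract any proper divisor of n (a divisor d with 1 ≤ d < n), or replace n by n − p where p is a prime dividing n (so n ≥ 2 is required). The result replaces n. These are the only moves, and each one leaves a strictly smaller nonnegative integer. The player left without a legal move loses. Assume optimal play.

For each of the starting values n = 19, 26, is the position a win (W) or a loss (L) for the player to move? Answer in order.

Build the W/L table. Terminal = L. A non-terminal position is W if it has a move to some L; otherwise it is L.
n=0: no move → L
n=1: no move → L
n=2: reaches L-position 0 → W
n=3: reaches L-position 0 → W
n=4: only reaches 2(W), 3(W), all W → L
n=5: reaches L-position 0 → W
n=6: reaches L-position 4 → W
n=7: reaches L-position 0 → W
n=8: reaches L-position 4 → W
n=9: only reaches 6(W), 8(W), all W → L
n=10: reaches L-position 9 → W
n=11: reaches L-position 0 → W
n=12: reaches L-position 9 → W
n=13: reaches L-position 0 → W
n=14: only reaches 7(W), 12(W), 13(W), all W → L
n=15: reaches L-position 14 → W
n=16: reaches L-position 14 → W
n=17: reaches L-position 0 → W
n=18: reaches L-position 9 → W
n=19: reaches L-position 0 → W
n=20: only reaches 10(W), 15(W), 16(W), 18(W), 19(W), all W → L
n=21: reaches L-position 14 → W
n=22: reaches L-position 20 → W
n=23: reaches L-position 0 → W
n=24: reaches L-position 20 → W
n=25: reaches L-position 20 → W
n=26: only reaches 13(W), 24(W), 25(W), all W → L

19: W, 26: L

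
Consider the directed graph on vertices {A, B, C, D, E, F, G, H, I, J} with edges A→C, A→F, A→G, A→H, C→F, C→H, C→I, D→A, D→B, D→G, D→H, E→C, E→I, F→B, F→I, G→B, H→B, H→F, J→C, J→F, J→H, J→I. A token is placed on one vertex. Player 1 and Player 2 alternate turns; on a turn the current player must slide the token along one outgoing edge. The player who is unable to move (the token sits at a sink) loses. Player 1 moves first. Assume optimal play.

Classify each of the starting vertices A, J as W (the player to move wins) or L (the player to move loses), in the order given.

A: L, J: W

Compute win/loss labels from the base case upward. A position with no move is L. Any other position is W if it can reach an L in one move, else L.
Every edge goes from a vertex to one that appears earlier in the order I, B, F, H, G, C, A, D, J, E, so processing vertices in that order labels each vertex after all of its successors.
I: no outgoing edge → L
B: no outgoing edge → L
F: reaches L-position B → W
H: reaches L-position B → W
G: reaches L-position B → W
C: reaches L-position I → W
A: only reaches C(W), G(W), H(W), F(W), all W → L
D: reaches L-position A → W
J: reaches L-position I → W
E: reaches L-position I → W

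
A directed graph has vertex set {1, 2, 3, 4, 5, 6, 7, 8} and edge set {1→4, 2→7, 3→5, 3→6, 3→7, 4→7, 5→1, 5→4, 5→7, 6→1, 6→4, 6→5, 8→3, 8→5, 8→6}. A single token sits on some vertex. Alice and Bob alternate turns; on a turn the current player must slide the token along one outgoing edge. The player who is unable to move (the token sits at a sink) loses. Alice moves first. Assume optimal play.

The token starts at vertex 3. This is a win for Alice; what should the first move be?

Classify positions by backward induction: terminal positions (no move available) are L. From any other position, the mover wins iff some move reaches an L.
Every edge goes from a vertex to one that appears earlier in the order 7, 4, 1, 5, 6, 3, 8, 2, so processing vertices in that order labels each vertex after all of its successors.
7: no outgoing edge → L
4: →7(L), so W
1: →4(W) only, which is W, so L
5: →1(L), so W
6: →1(L), so W
3: →7(L), so W
8: →3(W), 6(W), 5(W) — all W, so L
2: →7(L), so W
From 3, the L positions reachable in one move are: 7.

Move to 7.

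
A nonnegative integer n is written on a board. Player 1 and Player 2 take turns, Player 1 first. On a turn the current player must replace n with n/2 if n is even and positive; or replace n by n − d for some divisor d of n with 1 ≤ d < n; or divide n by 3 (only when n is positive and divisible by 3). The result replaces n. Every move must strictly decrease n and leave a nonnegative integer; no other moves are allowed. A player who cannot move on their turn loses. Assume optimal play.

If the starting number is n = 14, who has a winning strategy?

Classify positions by backward induction: terminal positions (no move available) are L. From any other position, the mover wins iff some move reaches an L.
n=0: no move → L
n=1: no move → L
n=2: →1(L), so W
n=3: →1(L), so W
n=4: →2(W), 3(W) — all W, so L
n=5: →4(L), so W
n=6: →4(L), so W
n=7: →6(W) only, which is W, so L
n=8: →4(L), so W
n=9: →3(W), 6(W), 8(W) — all W, so L
n=10: →9(L), so W
n=11: →10(W) only, which is W, so L
n=12: →4(L), so W
n=13: →12(W) only, which is W, so L
n=14: →7(L), so W
The starting position 14 is W: Player 1 should move to 7, handing over an L position.

Player 1 wins.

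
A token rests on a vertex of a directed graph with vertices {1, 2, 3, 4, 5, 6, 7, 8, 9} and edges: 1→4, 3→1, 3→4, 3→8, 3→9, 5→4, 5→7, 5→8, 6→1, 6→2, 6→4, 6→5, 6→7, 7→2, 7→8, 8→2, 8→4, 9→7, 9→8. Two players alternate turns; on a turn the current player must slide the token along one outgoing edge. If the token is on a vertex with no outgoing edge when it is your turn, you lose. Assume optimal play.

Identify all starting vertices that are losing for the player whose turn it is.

2, 4, 9

Use the standard recursion: the mover loses at a terminal position; elsewhere, the mover wins exactly when some move hands the opponent an L position.
Every edge goes from a vertex to one that appears earlier in the order 4, 2, 8, 7, 5, 1, 6, 9, 3, so processing vertices in that order labels each vertex after all of its successors.
4: no outgoing edge → L
2: no outgoing edge → L
8: can move to 2, which is L ⇒ W
7: can move to 2, which is L ⇒ W
5: can move to 4, which is L ⇒ W
1: can move to 4, which is L ⇒ W
6: can move to 2, which is L ⇒ W
9: moves to 7(W), 8(W); every one is W ⇒ L
3: can move to 9, which is L ⇒ W
The losing starting vertices are exactly the entries labelled L in this table (3 of them).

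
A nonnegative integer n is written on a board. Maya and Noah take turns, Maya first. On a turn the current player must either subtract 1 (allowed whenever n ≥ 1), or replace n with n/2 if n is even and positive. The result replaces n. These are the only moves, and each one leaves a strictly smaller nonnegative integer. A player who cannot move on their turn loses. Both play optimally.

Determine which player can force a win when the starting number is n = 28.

Build the W/L table. Terminal = L. A non-terminal position is W if it has a move to some L; otherwise it is L.
n=0: no move → L
n=1: W (go to 0, an L position)
n=2: L (sole option 1(W) is W)
n=3: W (go to 2, an L position)
n=4: W (go to 2, an L position)
n=5: L (sole option 4(W) is W)
n=6: W (go to 5, an L position)
n=7: L (sole option 6(W) is W)
n=8: W (go to 7, an L position)
n=9: L (sole option 8(W) is W)
n=10: W (go to 5, an L position)
n=11: L (sole option 10(W) is W)
n=12: W (go to 11, an L position)
n=13: L (sole option 12(W) is W)
n=14: W (go to 7, an L position)
n=15: L (sole option 14(W) is W)
n=16: W (go to 15, an L position)
n=17: L (sole option 16(W) is W)
n=18: W (go to 9, an L position)
n=19: L (sole option 18(W) is W)
n=20: W (go to 19, an L position)
n=21: L (sole option 20(W) is W)
n=22: W (go to 11, an L position)
n=23: L (sole option 22(W) is W)
n=24: W (go to 23, an L position)
n=25: L (sole option 24(W) is W)
n=26: W (go to 13, an L position)
n=27: L (sole option 26(W) is W)
n=28: W (go to 27, an L position)
The starting position 28 is W: Maya should move to 27, handing over an L position.

Maya wins.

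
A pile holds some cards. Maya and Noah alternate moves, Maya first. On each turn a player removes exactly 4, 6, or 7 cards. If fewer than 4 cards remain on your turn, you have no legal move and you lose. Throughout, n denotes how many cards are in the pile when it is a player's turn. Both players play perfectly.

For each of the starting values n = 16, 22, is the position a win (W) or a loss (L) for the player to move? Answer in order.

16: W, 22: L

Use the standard recursion: the mover loses at a terminal position; elsewhere, the mover wins exactly when some move hands the opponent an L position.
n=0: no move → L
n=1: no move → L
n=2: no move → L
n=3: no move → L
n=4: can move to 0, which is L ⇒ W
n=5: can move to 1, which is L ⇒ W
n=6: can move to 2, which is L ⇒ W
n=7: can move to 3, which is L ⇒ W
n=8: can move to 2, which is L ⇒ W
n=9: can move to 3, which is L ⇒ W
n=10: can move to 3, which is L ⇒ W
n=11: moves to 7(W), 5(W), 4(W); every one is W ⇒ L
n=12: moves to 8(W), 6(W), 5(W); every one is W ⇒ L
n=13: moves to 9(W), 7(W), 6(W); every one is W ⇒ L
n=14: moves to 10(W), 8(W), 7(W); every one is W ⇒ L
n=15: can move to 11, which is L ⇒ W
n=16: can move to 12, which is L ⇒ W
n=17: can move to 13, which is L ⇒ W
n=18: can move to 14, which is L ⇒ W
n=19: can move to 13, which is L ⇒ W
n=20: can move to 14, which is L ⇒ W
n=21: can move to 14, which is L ⇒ W
n=22: moves to 18(W), 16(W), 15(W); every one is W ⇒ L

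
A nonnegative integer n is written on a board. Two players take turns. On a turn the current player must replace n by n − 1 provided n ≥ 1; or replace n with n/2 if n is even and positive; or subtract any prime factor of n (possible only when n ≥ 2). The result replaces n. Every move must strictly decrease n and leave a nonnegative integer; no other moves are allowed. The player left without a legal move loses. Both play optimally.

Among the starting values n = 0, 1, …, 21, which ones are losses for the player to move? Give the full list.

0, 4, 9, 14, 20

Work bottom-up. With no move the player to move loses. Otherwise the position is W if at least one move leads to an L position for the opponent, and L if every move leads to a W.
n=0: no move → L
n=1: W (go to 0, an L position)
n=2: W (go to 0, an L position)
n=3: W (go to 0, an L position)
n=4: L (options 2(W), 3(W) are all W)
n=5: W (go to 0, an L position)
n=6: W (go to 4, an L position)
n=7: W (go to 0, an L position)
n=8: W (go to 4, an L position)
n=9: L (options 6(W), 8(W) are all W)
n=10: W (go to 9, an L position)
n=11: W (go to 0, an L position)
n=12: W (go to 9, an L position)
n=13: W (go to 0, an L position)
n=14: L (options 7(W), 12(W), 13(W) are all W)
n=15: W (go to 14, an L position)
n=16: W (go to 14, an L position)
n=17: W (go to 0, an L position)
n=18: W (go to 9, an L position)
n=19: W (go to 0, an L position)
n=20: L (options 10(W), 15(W), 18(W), 19(W) are all W)
n=21: W (go to 14, an L position)
The losing starting values of n are exactly the entries labelled L in this table (5 of them).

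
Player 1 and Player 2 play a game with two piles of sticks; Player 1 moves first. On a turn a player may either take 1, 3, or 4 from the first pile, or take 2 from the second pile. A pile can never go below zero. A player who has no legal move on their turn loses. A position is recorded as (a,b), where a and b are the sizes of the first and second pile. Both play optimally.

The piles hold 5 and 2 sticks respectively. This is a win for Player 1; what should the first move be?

Move to (1,2).

Label each position W (a win for the player to move) or L (a loss). A position with no legal move is L; any other position is W exactly when some move reaches an L, and L when every move reaches a W.
No move ever increases a pile, so every position that can arise here has a ≤ 5 and b ≤ 2; it is enough to label the cells with 0 ≤ a ≤ 5 and 0 ≤ b ≤ 2.
Every move lowers a or b (never raises either), so fill the grid row by row in increasing a, and left to right within a row: each cell's successors are then already labelled.
      b=0  b=1  b=2
a=0:    L    L    W
a=1:    W    W    L
a=2:    L    L    W
a=3:    W    W    L
a=4:    W    W    W
a=5:    W    W    W
Cells with no legal move (terminal, hence L): (0,0), (0,1).
The remaining L cells, each justified by listing all of its moves:
(1,2): L (options (0,2)(W), (1,0)(W) are all W)
(2,0): L (sole option (1,0)(W) is W)
(2,1): L (sole option (1,1)(W) is W)
(3,2): L (options (2,2)(W), (0,2)(W), (3,0)(W) are all W)
Every other cell has at least one move into one of the L cells above, so it is W.
From (5,2), the L positions reachable in one move are: (1,2).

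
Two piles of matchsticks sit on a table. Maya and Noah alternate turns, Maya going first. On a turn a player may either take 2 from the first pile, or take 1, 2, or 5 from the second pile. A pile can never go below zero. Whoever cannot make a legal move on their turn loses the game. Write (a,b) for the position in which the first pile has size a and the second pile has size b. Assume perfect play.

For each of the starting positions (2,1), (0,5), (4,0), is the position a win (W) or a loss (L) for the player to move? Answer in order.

(2,1): L, (0,5): W, (4,0): L

Use the standard recursion: the mover loses at a terminal position; elsewhere, the mover wins exactly when some move hands the opponent an L position.
No move ever increases a pile, so every position that can arise here has a ≤ 4 and b ≤ 5; it is enough to label the cells with 0 ≤ a ≤ 4 and 0 ≤ b ≤ 5.
Every move lowers a or b (never raises either), so fill the grid row by row in increasing a, and left to right within a row: each cell's successors are then already labelled.
      b=0  b=1  b=2  b=3  b=4  b=5
a=0:    L    W    W    L    W    W
a=1:    L    W    W    L    W    W
a=2:    W    L    W    W    L    W
a=3:    W    L    W    W    L    W
a=4:    L    W    W    L    W    W
Cells with no legal move (terminal, hence L): (0,0), (1,0).
The remaining L cells, each justified by listing all of its moves:
(0,3): L (options (0,2)(W), (0,1)(W) are all W)
(1,3): L (options (1,2)(W), (1,1)(W) are all W)
(2,1): L (options (0,1)(W), (2,0)(W) are all W)
(2,4): L (options (0,4)(W), (2,3)(W), (2,2)(W) are all W)
(3,1): L (options (1,1)(W), (3,0)(W) are all W)
(3,4): L (options (1,4)(W), (3,3)(W), (3,2)(W) are all W)
(4,0): L (sole option (2,0)(W) is W)
(4,3): L (options (2,3)(W), (4,2)(W), (4,1)(W) are all W)
Every other cell has at least one move into one of the L cells above, so it is W.
(2,1): one of the L cells justified above, so L
(0,5): the move to (0,3) reaches an L cell, so W
(4,0): one of the L cells justified above, so L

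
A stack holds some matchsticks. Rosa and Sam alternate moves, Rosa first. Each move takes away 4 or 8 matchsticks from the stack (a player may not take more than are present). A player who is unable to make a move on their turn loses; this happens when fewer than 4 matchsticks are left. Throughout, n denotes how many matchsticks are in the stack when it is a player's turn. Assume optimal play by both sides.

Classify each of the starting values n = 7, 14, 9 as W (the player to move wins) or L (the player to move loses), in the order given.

Build the W/L table. Terminal = L. A non-terminal position is W if it has a move to some L; otherwise it is L.
n=0: no move → L
n=1: no move → L
n=2: no move → L
n=3: no move → L
n=4: W (go to 0, an L position)
n=5: W (go to 1, an L position)
n=6: W (go to 2, an L position)
n=7: W (go to 3, an L position)
n=8: W (go to 0, an L position)
n=9: W (go to 1, an L position)
n=10: W (go to 2, an L position)
n=11: W (go to 3, an L position)
n=12: L (options 8(W), 4(W) are all W)
n=13: L (options 9(W), 5(W) are all W)
n=14: L (options 10(W), 6(W) are all W)

7: W, 14: L, 9: W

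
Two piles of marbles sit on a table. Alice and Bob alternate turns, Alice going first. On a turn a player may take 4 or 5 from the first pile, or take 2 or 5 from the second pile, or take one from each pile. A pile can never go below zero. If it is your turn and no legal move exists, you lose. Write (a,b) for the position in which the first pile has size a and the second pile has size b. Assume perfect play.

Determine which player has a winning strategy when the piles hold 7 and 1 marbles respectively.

Build the W/L table. Terminal = L. A non-terminal position is W if it has a move to some L; otherwise it is L.
No move ever increases a pile, so every position that can arise here has a ≤ 7 and b ≤ 1; it is enough to label the cells with 0 ≤ a ≤ 7 and 0 ≤ b ≤ 1.
Every move lowers a or b (never raises either), so fill the grid row by row in increasing a, and left to right within a row: each cell's successors are then already labelled.
      b=0  b=1
a=0:    L    L
a=1:    L    W
a=2:    L    W
a=3:    L    W
a=4:    W    W
a=5:    W    W
a=6:    W    L
a=7:    W    L
Cells with no legal move (terminal, hence L): (0,0), (0,1), (1,0), (2,0), (3,0).
The remaining L cells, each justified by listing all of its moves:
(6,1): moves to (2,1)(W), (1,1)(W), (5,0)(W); every one is W ⇒ L
(7,1): moves to (3,1)(W), (2,1)(W), (6,0)(W); every one is W ⇒ L
Every other cell has at least one move into one of the L cells above, so it is W.
The starting position (7,1) is L: whatever Alice does, the opponent receives a W position.

Bob wins.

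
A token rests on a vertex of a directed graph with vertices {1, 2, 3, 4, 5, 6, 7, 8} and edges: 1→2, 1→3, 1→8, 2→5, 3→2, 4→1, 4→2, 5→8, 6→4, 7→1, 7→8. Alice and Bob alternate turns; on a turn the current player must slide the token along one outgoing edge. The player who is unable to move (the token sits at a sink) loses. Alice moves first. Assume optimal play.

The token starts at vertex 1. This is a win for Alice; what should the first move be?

Classify positions by backward induction: terminal positions (no move available) are L. From any other position, the mover wins iff some move reaches an L.
Every edge goes from a vertex to one that appears earlier in the order 8, 5, 2, 3, 1, 7, 4, 6, so processing vertices in that order labels each vertex after all of its successors.
8: no outgoing edge → L
5: reaches L-position 8 → W
2: only reaches 5(W), which is W → L
3: reaches L-position 2 → W
1: reaches L-position 2 → W
7: reaches L-position 8 → W
4: reaches L-position 2 → W
6: only reaches 4(W), which is W → L
From 1, the L positions reachable in one move are: 2, 8. Any move reaching one of these is winning.

Move to 2.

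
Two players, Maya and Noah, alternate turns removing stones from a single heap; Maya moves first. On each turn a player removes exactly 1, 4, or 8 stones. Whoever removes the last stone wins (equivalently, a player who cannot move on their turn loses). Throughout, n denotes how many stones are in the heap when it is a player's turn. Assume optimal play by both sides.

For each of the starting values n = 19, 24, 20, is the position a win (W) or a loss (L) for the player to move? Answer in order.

Classify positions by backward induction: terminal positions (no move available) are L. From any other position, the mover wins iff some move reaches an L.
n=0: no move → L
n=1: W (go to 0, an L position)
n=2: L (sole option 1(W) is W)
n=3: W (go to 2, an L position)
n=4: W (go to 0, an L position)
n=5: L (options 4(W), 1(W) are all W)
n=6: W (go to 5, an L position)
n=7: L (options 6(W), 3(W) are all W)
n=8: W (go to 7, an L position)
n=9: W (go to 5, an L position)
n=10: W (go to 2, an L position)
n=11: W (go to 7, an L position)
n=12: L (options 11(W), 8(W), 4(W) are all W)
n=13: W (go to 12, an L position)
n=14: L (options 13(W), 10(W), 6(W) are all W)
n=15: W (go to 14, an L position)
n=16: W (go to 12, an L position)
n=17: L (options 16(W), 13(W), 9(W) are all W)
n=18: W (go to 17, an L position)
n=19: L (options 18(W), 15(W), 11(W) are all W)
n=20: W (go to 19, an L position)
n=21: W (go to 17, an L position)
n=22: W (go to 14, an L position)
n=23: W (go to 19, an L position)
n=24: L (options 23(W), 20(W), 16(W) are all W)

19: L, 24: L, 20: W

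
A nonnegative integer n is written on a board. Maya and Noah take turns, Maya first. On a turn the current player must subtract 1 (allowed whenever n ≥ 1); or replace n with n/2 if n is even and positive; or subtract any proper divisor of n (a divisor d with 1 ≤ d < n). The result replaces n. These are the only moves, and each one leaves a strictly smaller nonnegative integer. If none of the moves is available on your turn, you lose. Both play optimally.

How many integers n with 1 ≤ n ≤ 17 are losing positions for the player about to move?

8

Classify positions by backward induction: terminal positions (no move available) are L. From any other position, the mover wins iff some move reaches an L.
n=0: no move → L
n=1: can move to 0, which is L ⇒ W
n=2: the only move is to 1(W), a W ⇒ L
n=3: can move to 2, which is L ⇒ W
n=4: can move to 2, which is L ⇒ W
n=5: the only move is to 4(W), a W ⇒ L
n=6: can move to 5, which is L ⇒ W
n=7: the only move is to 6(W), a W ⇒ L
n=8: can move to 7, which is L ⇒ W
n=9: moves to 6(W), 8(W); every one is W ⇒ L
n=10: can move to 5, which is L ⇒ W
n=11: the only move is to 10(W), a W ⇒ L
n=12: can move to 9, which is L ⇒ W
n=13: the only move is to 12(W), a W ⇒ L
n=14: can move to 7, which is L ⇒ W
n=15: moves to 10(W), 12(W), 14(W); every one is W ⇒ L
n=16: can move to 15, which is L ⇒ W
n=17: the only move is to 16(W), a W ⇒ L
L entries with 1 ≤ n ≤ 17 (n=0 is outside the asked range and is not counted): n = 2, 5, 7, 9, 11, 13, 15, 17; that makes 8.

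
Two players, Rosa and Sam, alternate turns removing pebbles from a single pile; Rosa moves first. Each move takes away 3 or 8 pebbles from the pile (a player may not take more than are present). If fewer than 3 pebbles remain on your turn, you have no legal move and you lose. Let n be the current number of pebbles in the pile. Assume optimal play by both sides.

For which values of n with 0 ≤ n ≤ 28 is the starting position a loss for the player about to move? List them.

0, 1, 2, 6, 7, 11, 12, 13, 17, 18, 22, 23, 24, 28

Build the W/L table. Terminal = L. A non-terminal position is W if it has a move to some L; otherwise it is L.
n=0: no move → L
n=1: no move → L
n=2: no move → L
n=3: reaches L-position 0 → W
n=4: reaches L-position 1 → W
n=5: reaches L-position 2 → W
n=6: only reaches 3(W), which is W → L
n=7: only reaches 4(W), which is W → L
n=8: reaches L-position 0 → W
n=9: reaches L-position 6 → W
n=10: reaches L-position 7 → W
n=11: only reaches 8(W), 3(W), all W → L
n=12: only reaches 9(W), 4(W), all W → L
n=13: only reaches 10(W), 5(W), all W → L
n=14: reaches L-position 11 → W
n=15: reaches L-position 12 → W
n=16: reaches L-position 13 → W
n=17: only reaches 14(W), 9(W), all W → L
n=18: only reaches 15(W), 10(W), all W → L
n=19: reaches L-position 11 → W
n=20: reaches L-position 17 → W
n=21: reaches L-position 18 → W
n=22: only reaches 19(W), 14(W), all W → L
n=23: only reaches 20(W), 15(W), all W → L
n=24: only reaches 21(W), 16(W), all W → L
n=25: reaches L-position 22 → W
n=26: reaches L-position 23 → W
n=27: reaches L-position 24 → W
n=28: only reaches 25(W), 20(W), all W → L
The losing starting values of n are exactly the entries labelled L in this table (14 of them).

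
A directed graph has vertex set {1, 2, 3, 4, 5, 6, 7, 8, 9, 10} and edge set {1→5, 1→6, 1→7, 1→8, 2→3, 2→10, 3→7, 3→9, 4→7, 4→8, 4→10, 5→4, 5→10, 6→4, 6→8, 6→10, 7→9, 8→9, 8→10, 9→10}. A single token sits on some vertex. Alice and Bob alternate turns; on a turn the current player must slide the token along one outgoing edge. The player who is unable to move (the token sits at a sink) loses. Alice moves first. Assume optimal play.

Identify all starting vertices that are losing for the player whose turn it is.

7, 10

Compute win/loss labels from the base case upward. A position with no move is L. Any other position is W if it can reach an L in one move, else L.
Every edge goes from a vertex to one that appears earlier in the order 10, 9, 8, 7, 3, 4, 5, 6, 1, 2, so processing vertices in that order labels each vertex after all of its successors.
10: no outgoing edge → L
9: reaches L-position 10 → W
8: reaches L-position 10 → W
7: only reaches 9(W), which is W → L
3: reaches L-position 7 → W
4: reaches L-position 7 → W
5: reaches L-position 10 → W
6: reaches L-position 10 → W
1: reaches L-position 7 → W
2: reaches L-position 10 → W
Reading off the rows marked L gives the requested list; there are 2 such vertices.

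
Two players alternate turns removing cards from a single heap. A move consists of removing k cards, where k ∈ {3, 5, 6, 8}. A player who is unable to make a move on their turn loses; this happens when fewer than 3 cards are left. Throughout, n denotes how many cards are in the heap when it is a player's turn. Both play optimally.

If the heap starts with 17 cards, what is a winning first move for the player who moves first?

Remove 5, leaving 12.

Compute win/loss labels from the base case upward. A position with no move is L. Any other position is W if it can reach an L in one move, else L.
n=0: no move → L
n=1: no move → L
n=2: no move → L
n=3: can move to 0, which is L ⇒ W
n=4: can move to 1, which is L ⇒ W
n=5: can move to 2, which is L ⇒ W
n=6: can move to 1, which is L ⇒ W
n=7: can move to 2, which is L ⇒ W
n=8: can move to 2, which is L ⇒ W
n=9: can move to 1, which is L ⇒ W
n=10: can move to 2, which is L ⇒ W
n=11: moves to 8(W), 6(W), 5(W), 3(W); every one is W ⇒ L
n=12: moves to 9(W), 7(W), 6(W), 4(W); every one is W ⇒ L
n=13: moves to 10(W), 8(W), 7(W), 5(W); every one is W ⇒ L
n=14: can move to 11, which is L ⇒ W
n=15: can move to 12, which is L ⇒ W
n=16: can move to 13, which is L ⇒ W
n=17: can move to 12, which is L ⇒ W
From 17, the L positions reachable in one move are: 12, 11. Any move reaching one of these is winning.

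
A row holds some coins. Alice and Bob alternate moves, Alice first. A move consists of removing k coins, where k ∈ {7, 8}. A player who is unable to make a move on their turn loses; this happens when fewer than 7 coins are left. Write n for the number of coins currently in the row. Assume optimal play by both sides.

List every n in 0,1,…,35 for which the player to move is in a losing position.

Work bottom-up. With no move the player to move loses. Otherwise the position is W if at least one move leads to an L position for the opponent, and L if every move leads to a W.
n=0: no move → L
n=1: no move → L
n=2: no move → L
n=3: no move → L
n=4: no move → L
n=5: no move → L
n=6: no move → L
n=7: reaches L-position 0 → W
n=8: reaches L-position 1 → W
n=9: reaches L-position 2 → W
n=10: reaches L-position 3 → W
n=11: reaches L-position 4 → W
n=12: reaches L-position 5 → W
n=13: reaches L-position 6 → W
n=14: reaches L-position 6 → W
n=15: only reaches 8(W), 7(W), all W → L
n=16: only reaches 9(W), 8(W), all W → L
n=17: only reaches 10(W), 9(W), all W → L
n=18: only reaches 11(W), 10(W), all W → L
n=19: only reaches 12(W), 11(W), all W → L
n=20: only reaches 13(W), 12(W), all W → L
n=21: only reaches 14(W), 13(W), all W → L
n=22: reaches L-position 15 → W
n=23: reaches L-position 16 → W
n=24: reaches L-position 17 → W
n=25: reaches L-position 18 → W
n=26: reaches L-position 19 → W
n=27: reaches L-position 20 → W
n=28: reaches L-position 21 → W
n=29: reaches L-position 21 → W
n=30: only reaches 23(W), 22(W), all W → L
n=31: only reaches 24(W), 23(W), all W → L
n=32: only reaches 25(W), 24(W), all W → L
n=33: only reaches 26(W), 25(W), all W → L
n=34: only reaches 27(W), 26(W), all W → L
n=35: only reaches 28(W), 27(W), all W → L
Reading off the rows marked L gives the requested list; there are 20 such values of n.

0, 1, 2, 3, 4, 5, 6, 15, 16, 17, 18, 19, 20, 21, 30, 31, 32, 33, 34, 35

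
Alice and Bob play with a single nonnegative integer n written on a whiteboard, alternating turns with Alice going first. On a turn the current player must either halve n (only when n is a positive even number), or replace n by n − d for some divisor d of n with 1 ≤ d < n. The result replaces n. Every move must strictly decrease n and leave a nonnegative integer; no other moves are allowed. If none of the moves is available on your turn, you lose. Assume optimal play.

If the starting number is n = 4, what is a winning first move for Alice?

Work bottom-up. With no move the player to move loses. Otherwise the position is W if at least one move leads to an L position for the opponent, and L if every move leads to a W.
n=0: no move → L
n=1: no move → L
n=2: can move to 1, which is L ⇒ W
n=3: the only move is to 2(W), a W ⇒ L
n=4: can move to 3, which is L ⇒ W
From 4, the L positions reachable in one move are: 3.

Move to 3.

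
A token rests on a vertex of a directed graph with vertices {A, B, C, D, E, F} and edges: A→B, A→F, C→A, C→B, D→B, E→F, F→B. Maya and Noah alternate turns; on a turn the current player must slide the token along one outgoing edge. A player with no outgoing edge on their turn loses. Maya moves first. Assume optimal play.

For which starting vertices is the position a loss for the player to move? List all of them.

Label each position W (a win for the player to move) or L (a loss). A position with no legal move is L; any other position is W exactly when some move reaches an L, and L when every move reaches a W.
Every edge goes from a vertex to one that appears earlier in the order B, F, A, C, E, D, so processing vertices in that order labels each vertex after all of its successors.
B: no outgoing edge → L
F: reaches L-position B → W
A: reaches L-position B → W
C: reaches L-position B → W
E: only reaches F(W), which is W → L
D: reaches L-position B → W
The losing starting vertices are exactly the entries labelled L in this table (2 of them).

B, E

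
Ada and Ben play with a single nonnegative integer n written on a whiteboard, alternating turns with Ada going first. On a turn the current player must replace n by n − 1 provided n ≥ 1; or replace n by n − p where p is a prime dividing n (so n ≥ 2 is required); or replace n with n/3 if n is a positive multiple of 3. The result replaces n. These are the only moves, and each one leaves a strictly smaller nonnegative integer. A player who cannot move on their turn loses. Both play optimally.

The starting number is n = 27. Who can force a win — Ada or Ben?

Label each position W (a win for the player to move) or L (a loss). A position with no legal move is L; any other position is W exactly when some move reaches an L, and L when every move reaches a W.
n=0: no move → L
n=1: can move to 0, which is L ⇒ W
n=2: can move to 0, which is L ⇒ W
n=3: can move to 0, which is L ⇒ W
n=4: moves to 2(W), 3(W); every one is W ⇒ L
n=5: can move to 0, which is L ⇒ W
n=6: can move to 4, which is L ⇒ W
n=7: can move to 0, which is L ⇒ W
n=8: moves to 6(W), 7(W); every one is W ⇒ L
n=9: can move to 8, which is L ⇒ W
n=10: can move to 8, which is L ⇒ W
n=11: can move to 0, which is L ⇒ W
n=12: can move to 4, which is L ⇒ W
n=13: can move to 0, which is L ⇒ W
n=14: moves to 7(W), 12(W), 13(W); every one is W ⇒ L
n=15: can move to 14, which is L ⇒ W
n=16: can move to 14, which is L ⇒ W
n=17: can move to 0, which is L ⇒ W
n=18: moves to 6(W), 15(W), 16(W), 17(W); every one is W ⇒ L
n=19: can move to 0, which is L ⇒ W
n=20: can move to 18, which is L ⇒ W
n=21: can move to 14, which is L ⇒ W
n=22: moves to 11(W), 20(W), 21(W); every one is W ⇒ L
n=23: can move to 0, which is L ⇒ W
n=24: can move to 8, which is L ⇒ W
n=25: moves to 20(W), 24(W); every one is W ⇒ L
n=26: can move to 25, which is L ⇒ W
n=27: moves to 9(W), 24(W), 26(W); every one is W ⇒ L
Every move from 27 reaches a W position, so the mover loses.

Ben wins.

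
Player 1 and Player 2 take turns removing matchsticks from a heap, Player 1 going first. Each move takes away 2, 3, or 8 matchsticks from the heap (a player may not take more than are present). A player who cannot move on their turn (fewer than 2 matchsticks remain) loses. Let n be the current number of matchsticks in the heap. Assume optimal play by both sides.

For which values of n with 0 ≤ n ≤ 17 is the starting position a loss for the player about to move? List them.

0, 1, 5, 6, 10, 11, 15, 16

Use the standard recursion: the mover loses at a terminal position; elsewhere, the mover wins exactly when some move hands the opponent an L position.
n=0: no move → L
n=1: no move → L
n=2: reaches L-position 0 → W
n=3: reaches L-position 1 → W
n=4: reaches L-position 1 → W
n=5: only reaches 3(W), 2(W), all W → L
n=6: only reaches 4(W), 3(W), all W → L
n=7: reaches L-position 5 → W
n=8: reaches L-position 6 → W
n=9: reaches L-position 6 → W
n=10: only reaches 8(W), 7(W), 2(W), all W → L
n=11: only reaches 9(W), 8(W), 3(W), all W → L
n=12: reaches L-position 10 → W
n=13: reaches L-position 11 → W
n=14: reaches L-position 11 → W
n=15: only reaches 13(W), 12(W), 7(W), all W → L
n=16: only reaches 14(W), 13(W), 8(W), all W → L
n=17: reaches L-position 15 → W
Reading off the rows marked L gives the requested list; there are 8 such values of n.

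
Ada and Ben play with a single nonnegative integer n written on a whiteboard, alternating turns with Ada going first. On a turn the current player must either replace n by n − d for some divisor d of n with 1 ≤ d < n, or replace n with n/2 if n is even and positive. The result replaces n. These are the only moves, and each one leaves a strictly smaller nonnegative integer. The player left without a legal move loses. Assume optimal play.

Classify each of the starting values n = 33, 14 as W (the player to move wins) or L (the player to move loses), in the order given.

33: L, 14: W

Label each position W (a win for the player to move) or L (a loss). A position with no legal move is L; any other position is W exactly when some move reaches an L, and L when every move reaches a W.
n=0: no move → L
n=1: no move → L
n=2: can move to 1, which is L ⇒ W
n=3: the only move is to 2(W), a W ⇒ L
n=4: can move to 3, which is L ⇒ W
n=5: the only move is to 4(W), a W ⇒ L
n=6: can move to 3, which is L ⇒ W
n=7: the only move is to 6(W), a W ⇒ L
n=8: can move to 7, which is L ⇒ W
n=9: moves to 6(W), 8(W); every one is W ⇒ L
n=10: can move to 5, which is L ⇒ W
n=11: the only move is to 10(W), a W ⇒ L
n=12: can move to 9, which is L ⇒ W
n=13: the only move is to 12(W), a W ⇒ L
n=14: can move to 7, which is L ⇒ W
n=15: moves to 10(W), 12(W), 14(W); every one is W ⇒ L
n=16: can move to 15, which is L ⇒ W
n=17: the only move is to 16(W), a W ⇒ L
n=18: can move to 9, which is L ⇒ W
n=19: the only move is to 18(W), a W ⇒ L
n=20: can move to 15, which is L ⇒ W
n=21: moves to 14(W), 18(W), 20(W); every one is W ⇒ L
n=22: can move to 11, which is L ⇒ W
n=23: the only move is to 22(W), a W ⇒ L
n=24: can move to 21, which is L ⇒ W
n=25: moves to 20(W), 24(W); every one is W ⇒ L
n=26: can move to 13, which is L ⇒ W
n=27: moves to 18(W), 24(W), 26(W); every one is W ⇒ L
n=28: can move to 21, which is L ⇒ W
n=29: the only move is to 28(W), a W ⇒ L
n=30: can move to 15, which is L ⇒ W
n=31: the only move is to 30(W), a W ⇒ L
n=32: can move to 31, which is L ⇒ W
n=33: moves to 22(W), 30(W), 32(W); every one is W ⇒ L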